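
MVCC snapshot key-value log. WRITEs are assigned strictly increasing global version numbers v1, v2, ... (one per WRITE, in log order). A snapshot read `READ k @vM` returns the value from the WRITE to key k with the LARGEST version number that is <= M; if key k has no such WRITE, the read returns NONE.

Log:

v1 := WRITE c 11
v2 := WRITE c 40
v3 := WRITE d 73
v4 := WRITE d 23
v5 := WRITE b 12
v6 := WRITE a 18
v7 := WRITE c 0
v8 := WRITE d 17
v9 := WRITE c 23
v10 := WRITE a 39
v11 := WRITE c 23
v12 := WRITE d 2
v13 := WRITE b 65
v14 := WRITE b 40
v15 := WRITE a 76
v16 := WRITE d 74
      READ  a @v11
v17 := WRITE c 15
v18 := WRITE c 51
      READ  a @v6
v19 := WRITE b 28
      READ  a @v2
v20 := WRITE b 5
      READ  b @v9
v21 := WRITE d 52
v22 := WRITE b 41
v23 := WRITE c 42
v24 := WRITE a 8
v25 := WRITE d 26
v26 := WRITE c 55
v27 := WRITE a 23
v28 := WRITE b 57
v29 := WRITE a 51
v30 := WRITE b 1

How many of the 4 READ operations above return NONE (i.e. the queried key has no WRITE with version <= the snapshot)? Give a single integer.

Answer: 1

Derivation:
v1: WRITE c=11  (c history now [(1, 11)])
v2: WRITE c=40  (c history now [(1, 11), (2, 40)])
v3: WRITE d=73  (d history now [(3, 73)])
v4: WRITE d=23  (d history now [(3, 73), (4, 23)])
v5: WRITE b=12  (b history now [(5, 12)])
v6: WRITE a=18  (a history now [(6, 18)])
v7: WRITE c=0  (c history now [(1, 11), (2, 40), (7, 0)])
v8: WRITE d=17  (d history now [(3, 73), (4, 23), (8, 17)])
v9: WRITE c=23  (c history now [(1, 11), (2, 40), (7, 0), (9, 23)])
v10: WRITE a=39  (a history now [(6, 18), (10, 39)])
v11: WRITE c=23  (c history now [(1, 11), (2, 40), (7, 0), (9, 23), (11, 23)])
v12: WRITE d=2  (d history now [(3, 73), (4, 23), (8, 17), (12, 2)])
v13: WRITE b=65  (b history now [(5, 12), (13, 65)])
v14: WRITE b=40  (b history now [(5, 12), (13, 65), (14, 40)])
v15: WRITE a=76  (a history now [(6, 18), (10, 39), (15, 76)])
v16: WRITE d=74  (d history now [(3, 73), (4, 23), (8, 17), (12, 2), (16, 74)])
READ a @v11: history=[(6, 18), (10, 39), (15, 76)] -> pick v10 -> 39
v17: WRITE c=15  (c history now [(1, 11), (2, 40), (7, 0), (9, 23), (11, 23), (17, 15)])
v18: WRITE c=51  (c history now [(1, 11), (2, 40), (7, 0), (9, 23), (11, 23), (17, 15), (18, 51)])
READ a @v6: history=[(6, 18), (10, 39), (15, 76)] -> pick v6 -> 18
v19: WRITE b=28  (b history now [(5, 12), (13, 65), (14, 40), (19, 28)])
READ a @v2: history=[(6, 18), (10, 39), (15, 76)] -> no version <= 2 -> NONE
v20: WRITE b=5  (b history now [(5, 12), (13, 65), (14, 40), (19, 28), (20, 5)])
READ b @v9: history=[(5, 12), (13, 65), (14, 40), (19, 28), (20, 5)] -> pick v5 -> 12
v21: WRITE d=52  (d history now [(3, 73), (4, 23), (8, 17), (12, 2), (16, 74), (21, 52)])
v22: WRITE b=41  (b history now [(5, 12), (13, 65), (14, 40), (19, 28), (20, 5), (22, 41)])
v23: WRITE c=42  (c history now [(1, 11), (2, 40), (7, 0), (9, 23), (11, 23), (17, 15), (18, 51), (23, 42)])
v24: WRITE a=8  (a history now [(6, 18), (10, 39), (15, 76), (24, 8)])
v25: WRITE d=26  (d history now [(3, 73), (4, 23), (8, 17), (12, 2), (16, 74), (21, 52), (25, 26)])
v26: WRITE c=55  (c history now [(1, 11), (2, 40), (7, 0), (9, 23), (11, 23), (17, 15), (18, 51), (23, 42), (26, 55)])
v27: WRITE a=23  (a history now [(6, 18), (10, 39), (15, 76), (24, 8), (27, 23)])
v28: WRITE b=57  (b history now [(5, 12), (13, 65), (14, 40), (19, 28), (20, 5), (22, 41), (28, 57)])
v29: WRITE a=51  (a history now [(6, 18), (10, 39), (15, 76), (24, 8), (27, 23), (29, 51)])
v30: WRITE b=1  (b history now [(5, 12), (13, 65), (14, 40), (19, 28), (20, 5), (22, 41), (28, 57), (30, 1)])
Read results in order: ['39', '18', 'NONE', '12']
NONE count = 1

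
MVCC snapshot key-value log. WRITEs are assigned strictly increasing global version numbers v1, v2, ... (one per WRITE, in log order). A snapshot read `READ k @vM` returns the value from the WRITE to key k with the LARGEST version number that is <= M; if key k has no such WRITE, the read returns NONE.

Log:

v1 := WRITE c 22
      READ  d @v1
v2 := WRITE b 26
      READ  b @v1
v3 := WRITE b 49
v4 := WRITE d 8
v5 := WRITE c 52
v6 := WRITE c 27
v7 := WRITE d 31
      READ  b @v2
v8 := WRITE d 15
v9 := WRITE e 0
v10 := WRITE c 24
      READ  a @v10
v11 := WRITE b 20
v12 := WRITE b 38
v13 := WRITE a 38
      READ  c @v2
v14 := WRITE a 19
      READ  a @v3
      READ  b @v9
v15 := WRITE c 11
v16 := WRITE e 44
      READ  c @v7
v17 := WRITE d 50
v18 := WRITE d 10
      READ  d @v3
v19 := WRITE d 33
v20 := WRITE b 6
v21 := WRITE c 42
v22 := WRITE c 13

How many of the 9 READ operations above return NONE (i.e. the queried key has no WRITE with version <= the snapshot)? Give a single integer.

Answer: 5

Derivation:
v1: WRITE c=22  (c history now [(1, 22)])
READ d @v1: history=[] -> no version <= 1 -> NONE
v2: WRITE b=26  (b history now [(2, 26)])
READ b @v1: history=[(2, 26)] -> no version <= 1 -> NONE
v3: WRITE b=49  (b history now [(2, 26), (3, 49)])
v4: WRITE d=8  (d history now [(4, 8)])
v5: WRITE c=52  (c history now [(1, 22), (5, 52)])
v6: WRITE c=27  (c history now [(1, 22), (5, 52), (6, 27)])
v7: WRITE d=31  (d history now [(4, 8), (7, 31)])
READ b @v2: history=[(2, 26), (3, 49)] -> pick v2 -> 26
v8: WRITE d=15  (d history now [(4, 8), (7, 31), (8, 15)])
v9: WRITE e=0  (e history now [(9, 0)])
v10: WRITE c=24  (c history now [(1, 22), (5, 52), (6, 27), (10, 24)])
READ a @v10: history=[] -> no version <= 10 -> NONE
v11: WRITE b=20  (b history now [(2, 26), (3, 49), (11, 20)])
v12: WRITE b=38  (b history now [(2, 26), (3, 49), (11, 20), (12, 38)])
v13: WRITE a=38  (a history now [(13, 38)])
READ c @v2: history=[(1, 22), (5, 52), (6, 27), (10, 24)] -> pick v1 -> 22
v14: WRITE a=19  (a history now [(13, 38), (14, 19)])
READ a @v3: history=[(13, 38), (14, 19)] -> no version <= 3 -> NONE
READ b @v9: history=[(2, 26), (3, 49), (11, 20), (12, 38)] -> pick v3 -> 49
v15: WRITE c=11  (c history now [(1, 22), (5, 52), (6, 27), (10, 24), (15, 11)])
v16: WRITE e=44  (e history now [(9, 0), (16, 44)])
READ c @v7: history=[(1, 22), (5, 52), (6, 27), (10, 24), (15, 11)] -> pick v6 -> 27
v17: WRITE d=50  (d history now [(4, 8), (7, 31), (8, 15), (17, 50)])
v18: WRITE d=10  (d history now [(4, 8), (7, 31), (8, 15), (17, 50), (18, 10)])
READ d @v3: history=[(4, 8), (7, 31), (8, 15), (17, 50), (18, 10)] -> no version <= 3 -> NONE
v19: WRITE d=33  (d history now [(4, 8), (7, 31), (8, 15), (17, 50), (18, 10), (19, 33)])
v20: WRITE b=6  (b history now [(2, 26), (3, 49), (11, 20), (12, 38), (20, 6)])
v21: WRITE c=42  (c history now [(1, 22), (5, 52), (6, 27), (10, 24), (15, 11), (21, 42)])
v22: WRITE c=13  (c history now [(1, 22), (5, 52), (6, 27), (10, 24), (15, 11), (21, 42), (22, 13)])
Read results in order: ['NONE', 'NONE', '26', 'NONE', '22', 'NONE', '49', '27', 'NONE']
NONE count = 5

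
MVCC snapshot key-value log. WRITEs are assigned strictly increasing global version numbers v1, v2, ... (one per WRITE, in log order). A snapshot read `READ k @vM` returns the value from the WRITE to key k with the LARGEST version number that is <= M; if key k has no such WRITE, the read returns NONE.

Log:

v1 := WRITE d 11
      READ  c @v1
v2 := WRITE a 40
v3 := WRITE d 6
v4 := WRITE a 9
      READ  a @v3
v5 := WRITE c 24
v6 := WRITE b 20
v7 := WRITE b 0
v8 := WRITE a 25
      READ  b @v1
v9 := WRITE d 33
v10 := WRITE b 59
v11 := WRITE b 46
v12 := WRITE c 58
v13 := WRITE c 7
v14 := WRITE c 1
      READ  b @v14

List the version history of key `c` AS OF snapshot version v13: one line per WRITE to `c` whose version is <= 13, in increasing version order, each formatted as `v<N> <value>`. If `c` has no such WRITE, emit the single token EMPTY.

Scan writes for key=c with version <= 13:
  v1 WRITE d 11 -> skip
  v2 WRITE a 40 -> skip
  v3 WRITE d 6 -> skip
  v4 WRITE a 9 -> skip
  v5 WRITE c 24 -> keep
  v6 WRITE b 20 -> skip
  v7 WRITE b 0 -> skip
  v8 WRITE a 25 -> skip
  v9 WRITE d 33 -> skip
  v10 WRITE b 59 -> skip
  v11 WRITE b 46 -> skip
  v12 WRITE c 58 -> keep
  v13 WRITE c 7 -> keep
  v14 WRITE c 1 -> drop (> snap)
Collected: [(5, 24), (12, 58), (13, 7)]

Answer: v5 24
v12 58
v13 7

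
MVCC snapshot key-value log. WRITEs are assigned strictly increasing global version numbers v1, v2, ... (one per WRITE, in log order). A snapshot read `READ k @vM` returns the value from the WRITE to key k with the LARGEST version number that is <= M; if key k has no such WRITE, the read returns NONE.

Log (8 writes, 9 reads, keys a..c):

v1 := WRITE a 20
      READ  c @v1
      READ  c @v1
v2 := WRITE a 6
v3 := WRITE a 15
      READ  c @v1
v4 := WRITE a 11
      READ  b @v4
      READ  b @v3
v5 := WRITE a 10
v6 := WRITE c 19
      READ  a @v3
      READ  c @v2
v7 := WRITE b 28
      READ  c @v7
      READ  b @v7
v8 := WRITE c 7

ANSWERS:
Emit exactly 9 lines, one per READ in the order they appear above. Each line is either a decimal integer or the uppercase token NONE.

Answer: NONE
NONE
NONE
NONE
NONE
15
NONE
19
28

Derivation:
v1: WRITE a=20  (a history now [(1, 20)])
READ c @v1: history=[] -> no version <= 1 -> NONE
READ c @v1: history=[] -> no version <= 1 -> NONE
v2: WRITE a=6  (a history now [(1, 20), (2, 6)])
v3: WRITE a=15  (a history now [(1, 20), (2, 6), (3, 15)])
READ c @v1: history=[] -> no version <= 1 -> NONE
v4: WRITE a=11  (a history now [(1, 20), (2, 6), (3, 15), (4, 11)])
READ b @v4: history=[] -> no version <= 4 -> NONE
READ b @v3: history=[] -> no version <= 3 -> NONE
v5: WRITE a=10  (a history now [(1, 20), (2, 6), (3, 15), (4, 11), (5, 10)])
v6: WRITE c=19  (c history now [(6, 19)])
READ a @v3: history=[(1, 20), (2, 6), (3, 15), (4, 11), (5, 10)] -> pick v3 -> 15
READ c @v2: history=[(6, 19)] -> no version <= 2 -> NONE
v7: WRITE b=28  (b history now [(7, 28)])
READ c @v7: history=[(6, 19)] -> pick v6 -> 19
READ b @v7: history=[(7, 28)] -> pick v7 -> 28
v8: WRITE c=7  (c history now [(6, 19), (8, 7)])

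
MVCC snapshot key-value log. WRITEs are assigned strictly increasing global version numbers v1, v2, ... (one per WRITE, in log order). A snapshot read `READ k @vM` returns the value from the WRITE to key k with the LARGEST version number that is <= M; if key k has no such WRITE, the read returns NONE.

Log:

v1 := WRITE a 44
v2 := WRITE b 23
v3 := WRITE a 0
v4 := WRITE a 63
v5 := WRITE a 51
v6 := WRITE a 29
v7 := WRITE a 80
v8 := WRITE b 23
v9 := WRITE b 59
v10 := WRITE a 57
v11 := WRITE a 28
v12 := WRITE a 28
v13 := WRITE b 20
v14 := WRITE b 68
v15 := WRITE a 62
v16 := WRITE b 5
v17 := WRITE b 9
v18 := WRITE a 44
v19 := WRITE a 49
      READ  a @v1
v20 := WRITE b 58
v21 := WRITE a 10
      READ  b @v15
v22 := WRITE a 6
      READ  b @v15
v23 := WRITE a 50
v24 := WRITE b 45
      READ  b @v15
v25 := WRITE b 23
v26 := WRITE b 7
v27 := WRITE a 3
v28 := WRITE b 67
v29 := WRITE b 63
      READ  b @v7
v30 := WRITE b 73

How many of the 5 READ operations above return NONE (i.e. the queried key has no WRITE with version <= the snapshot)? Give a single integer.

Answer: 0

Derivation:
v1: WRITE a=44  (a history now [(1, 44)])
v2: WRITE b=23  (b history now [(2, 23)])
v3: WRITE a=0  (a history now [(1, 44), (3, 0)])
v4: WRITE a=63  (a history now [(1, 44), (3, 0), (4, 63)])
v5: WRITE a=51  (a history now [(1, 44), (3, 0), (4, 63), (5, 51)])
v6: WRITE a=29  (a history now [(1, 44), (3, 0), (4, 63), (5, 51), (6, 29)])
v7: WRITE a=80  (a history now [(1, 44), (3, 0), (4, 63), (5, 51), (6, 29), (7, 80)])
v8: WRITE b=23  (b history now [(2, 23), (8, 23)])
v9: WRITE b=59  (b history now [(2, 23), (8, 23), (9, 59)])
v10: WRITE a=57  (a history now [(1, 44), (3, 0), (4, 63), (5, 51), (6, 29), (7, 80), (10, 57)])
v11: WRITE a=28  (a history now [(1, 44), (3, 0), (4, 63), (5, 51), (6, 29), (7, 80), (10, 57), (11, 28)])
v12: WRITE a=28  (a history now [(1, 44), (3, 0), (4, 63), (5, 51), (6, 29), (7, 80), (10, 57), (11, 28), (12, 28)])
v13: WRITE b=20  (b history now [(2, 23), (8, 23), (9, 59), (13, 20)])
v14: WRITE b=68  (b history now [(2, 23), (8, 23), (9, 59), (13, 20), (14, 68)])
v15: WRITE a=62  (a history now [(1, 44), (3, 0), (4, 63), (5, 51), (6, 29), (7, 80), (10, 57), (11, 28), (12, 28), (15, 62)])
v16: WRITE b=5  (b history now [(2, 23), (8, 23), (9, 59), (13, 20), (14, 68), (16, 5)])
v17: WRITE b=9  (b history now [(2, 23), (8, 23), (9, 59), (13, 20), (14, 68), (16, 5), (17, 9)])
v18: WRITE a=44  (a history now [(1, 44), (3, 0), (4, 63), (5, 51), (6, 29), (7, 80), (10, 57), (11, 28), (12, 28), (15, 62), (18, 44)])
v19: WRITE a=49  (a history now [(1, 44), (3, 0), (4, 63), (5, 51), (6, 29), (7, 80), (10, 57), (11, 28), (12, 28), (15, 62), (18, 44), (19, 49)])
READ a @v1: history=[(1, 44), (3, 0), (4, 63), (5, 51), (6, 29), (7, 80), (10, 57), (11, 28), (12, 28), (15, 62), (18, 44), (19, 49)] -> pick v1 -> 44
v20: WRITE b=58  (b history now [(2, 23), (8, 23), (9, 59), (13, 20), (14, 68), (16, 5), (17, 9), (20, 58)])
v21: WRITE a=10  (a history now [(1, 44), (3, 0), (4, 63), (5, 51), (6, 29), (7, 80), (10, 57), (11, 28), (12, 28), (15, 62), (18, 44), (19, 49), (21, 10)])
READ b @v15: history=[(2, 23), (8, 23), (9, 59), (13, 20), (14, 68), (16, 5), (17, 9), (20, 58)] -> pick v14 -> 68
v22: WRITE a=6  (a history now [(1, 44), (3, 0), (4, 63), (5, 51), (6, 29), (7, 80), (10, 57), (11, 28), (12, 28), (15, 62), (18, 44), (19, 49), (21, 10), (22, 6)])
READ b @v15: history=[(2, 23), (8, 23), (9, 59), (13, 20), (14, 68), (16, 5), (17, 9), (20, 58)] -> pick v14 -> 68
v23: WRITE a=50  (a history now [(1, 44), (3, 0), (4, 63), (5, 51), (6, 29), (7, 80), (10, 57), (11, 28), (12, 28), (15, 62), (18, 44), (19, 49), (21, 10), (22, 6), (23, 50)])
v24: WRITE b=45  (b history now [(2, 23), (8, 23), (9, 59), (13, 20), (14, 68), (16, 5), (17, 9), (20, 58), (24, 45)])
READ b @v15: history=[(2, 23), (8, 23), (9, 59), (13, 20), (14, 68), (16, 5), (17, 9), (20, 58), (24, 45)] -> pick v14 -> 68
v25: WRITE b=23  (b history now [(2, 23), (8, 23), (9, 59), (13, 20), (14, 68), (16, 5), (17, 9), (20, 58), (24, 45), (25, 23)])
v26: WRITE b=7  (b history now [(2, 23), (8, 23), (9, 59), (13, 20), (14, 68), (16, 5), (17, 9), (20, 58), (24, 45), (25, 23), (26, 7)])
v27: WRITE a=3  (a history now [(1, 44), (3, 0), (4, 63), (5, 51), (6, 29), (7, 80), (10, 57), (11, 28), (12, 28), (15, 62), (18, 44), (19, 49), (21, 10), (22, 6), (23, 50), (27, 3)])
v28: WRITE b=67  (b history now [(2, 23), (8, 23), (9, 59), (13, 20), (14, 68), (16, 5), (17, 9), (20, 58), (24, 45), (25, 23), (26, 7), (28, 67)])
v29: WRITE b=63  (b history now [(2, 23), (8, 23), (9, 59), (13, 20), (14, 68), (16, 5), (17, 9), (20, 58), (24, 45), (25, 23), (26, 7), (28, 67), (29, 63)])
READ b @v7: history=[(2, 23), (8, 23), (9, 59), (13, 20), (14, 68), (16, 5), (17, 9), (20, 58), (24, 45), (25, 23), (26, 7), (28, 67), (29, 63)] -> pick v2 -> 23
v30: WRITE b=73  (b history now [(2, 23), (8, 23), (9, 59), (13, 20), (14, 68), (16, 5), (17, 9), (20, 58), (24, 45), (25, 23), (26, 7), (28, 67), (29, 63), (30, 73)])
Read results in order: ['44', '68', '68', '68', '23']
NONE count = 0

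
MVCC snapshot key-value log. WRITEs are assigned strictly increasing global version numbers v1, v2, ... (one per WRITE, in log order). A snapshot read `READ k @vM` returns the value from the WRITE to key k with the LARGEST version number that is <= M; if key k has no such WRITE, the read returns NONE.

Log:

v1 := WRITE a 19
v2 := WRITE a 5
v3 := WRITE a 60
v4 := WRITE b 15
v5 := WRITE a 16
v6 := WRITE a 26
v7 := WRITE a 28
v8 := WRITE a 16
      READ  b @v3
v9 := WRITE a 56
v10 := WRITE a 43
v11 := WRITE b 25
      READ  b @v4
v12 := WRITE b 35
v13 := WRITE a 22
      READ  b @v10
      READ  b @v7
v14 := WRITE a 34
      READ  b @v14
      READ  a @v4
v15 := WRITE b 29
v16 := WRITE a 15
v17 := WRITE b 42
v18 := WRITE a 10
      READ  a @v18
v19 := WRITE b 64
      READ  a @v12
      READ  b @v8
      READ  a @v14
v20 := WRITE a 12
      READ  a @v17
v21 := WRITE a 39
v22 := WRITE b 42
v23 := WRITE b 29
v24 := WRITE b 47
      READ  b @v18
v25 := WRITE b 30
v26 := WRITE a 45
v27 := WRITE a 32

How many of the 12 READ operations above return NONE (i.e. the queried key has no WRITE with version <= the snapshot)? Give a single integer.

Answer: 1

Derivation:
v1: WRITE a=19  (a history now [(1, 19)])
v2: WRITE a=5  (a history now [(1, 19), (2, 5)])
v3: WRITE a=60  (a history now [(1, 19), (2, 5), (3, 60)])
v4: WRITE b=15  (b history now [(4, 15)])
v5: WRITE a=16  (a history now [(1, 19), (2, 5), (3, 60), (5, 16)])
v6: WRITE a=26  (a history now [(1, 19), (2, 5), (3, 60), (5, 16), (6, 26)])
v7: WRITE a=28  (a history now [(1, 19), (2, 5), (3, 60), (5, 16), (6, 26), (7, 28)])
v8: WRITE a=16  (a history now [(1, 19), (2, 5), (3, 60), (5, 16), (6, 26), (7, 28), (8, 16)])
READ b @v3: history=[(4, 15)] -> no version <= 3 -> NONE
v9: WRITE a=56  (a history now [(1, 19), (2, 5), (3, 60), (5, 16), (6, 26), (7, 28), (8, 16), (9, 56)])
v10: WRITE a=43  (a history now [(1, 19), (2, 5), (3, 60), (5, 16), (6, 26), (7, 28), (8, 16), (9, 56), (10, 43)])
v11: WRITE b=25  (b history now [(4, 15), (11, 25)])
READ b @v4: history=[(4, 15), (11, 25)] -> pick v4 -> 15
v12: WRITE b=35  (b history now [(4, 15), (11, 25), (12, 35)])
v13: WRITE a=22  (a history now [(1, 19), (2, 5), (3, 60), (5, 16), (6, 26), (7, 28), (8, 16), (9, 56), (10, 43), (13, 22)])
READ b @v10: history=[(4, 15), (11, 25), (12, 35)] -> pick v4 -> 15
READ b @v7: history=[(4, 15), (11, 25), (12, 35)] -> pick v4 -> 15
v14: WRITE a=34  (a history now [(1, 19), (2, 5), (3, 60), (5, 16), (6, 26), (7, 28), (8, 16), (9, 56), (10, 43), (13, 22), (14, 34)])
READ b @v14: history=[(4, 15), (11, 25), (12, 35)] -> pick v12 -> 35
READ a @v4: history=[(1, 19), (2, 5), (3, 60), (5, 16), (6, 26), (7, 28), (8, 16), (9, 56), (10, 43), (13, 22), (14, 34)] -> pick v3 -> 60
v15: WRITE b=29  (b history now [(4, 15), (11, 25), (12, 35), (15, 29)])
v16: WRITE a=15  (a history now [(1, 19), (2, 5), (3, 60), (5, 16), (6, 26), (7, 28), (8, 16), (9, 56), (10, 43), (13, 22), (14, 34), (16, 15)])
v17: WRITE b=42  (b history now [(4, 15), (11, 25), (12, 35), (15, 29), (17, 42)])
v18: WRITE a=10  (a history now [(1, 19), (2, 5), (3, 60), (5, 16), (6, 26), (7, 28), (8, 16), (9, 56), (10, 43), (13, 22), (14, 34), (16, 15), (18, 10)])
READ a @v18: history=[(1, 19), (2, 5), (3, 60), (5, 16), (6, 26), (7, 28), (8, 16), (9, 56), (10, 43), (13, 22), (14, 34), (16, 15), (18, 10)] -> pick v18 -> 10
v19: WRITE b=64  (b history now [(4, 15), (11, 25), (12, 35), (15, 29), (17, 42), (19, 64)])
READ a @v12: history=[(1, 19), (2, 5), (3, 60), (5, 16), (6, 26), (7, 28), (8, 16), (9, 56), (10, 43), (13, 22), (14, 34), (16, 15), (18, 10)] -> pick v10 -> 43
READ b @v8: history=[(4, 15), (11, 25), (12, 35), (15, 29), (17, 42), (19, 64)] -> pick v4 -> 15
READ a @v14: history=[(1, 19), (2, 5), (3, 60), (5, 16), (6, 26), (7, 28), (8, 16), (9, 56), (10, 43), (13, 22), (14, 34), (16, 15), (18, 10)] -> pick v14 -> 34
v20: WRITE a=12  (a history now [(1, 19), (2, 5), (3, 60), (5, 16), (6, 26), (7, 28), (8, 16), (9, 56), (10, 43), (13, 22), (14, 34), (16, 15), (18, 10), (20, 12)])
READ a @v17: history=[(1, 19), (2, 5), (3, 60), (5, 16), (6, 26), (7, 28), (8, 16), (9, 56), (10, 43), (13, 22), (14, 34), (16, 15), (18, 10), (20, 12)] -> pick v16 -> 15
v21: WRITE a=39  (a history now [(1, 19), (2, 5), (3, 60), (5, 16), (6, 26), (7, 28), (8, 16), (9, 56), (10, 43), (13, 22), (14, 34), (16, 15), (18, 10), (20, 12), (21, 39)])
v22: WRITE b=42  (b history now [(4, 15), (11, 25), (12, 35), (15, 29), (17, 42), (19, 64), (22, 42)])
v23: WRITE b=29  (b history now [(4, 15), (11, 25), (12, 35), (15, 29), (17, 42), (19, 64), (22, 42), (23, 29)])
v24: WRITE b=47  (b history now [(4, 15), (11, 25), (12, 35), (15, 29), (17, 42), (19, 64), (22, 42), (23, 29), (24, 47)])
READ b @v18: history=[(4, 15), (11, 25), (12, 35), (15, 29), (17, 42), (19, 64), (22, 42), (23, 29), (24, 47)] -> pick v17 -> 42
v25: WRITE b=30  (b history now [(4, 15), (11, 25), (12, 35), (15, 29), (17, 42), (19, 64), (22, 42), (23, 29), (24, 47), (25, 30)])
v26: WRITE a=45  (a history now [(1, 19), (2, 5), (3, 60), (5, 16), (6, 26), (7, 28), (8, 16), (9, 56), (10, 43), (13, 22), (14, 34), (16, 15), (18, 10), (20, 12), (21, 39), (26, 45)])
v27: WRITE a=32  (a history now [(1, 19), (2, 5), (3, 60), (5, 16), (6, 26), (7, 28), (8, 16), (9, 56), (10, 43), (13, 22), (14, 34), (16, 15), (18, 10), (20, 12), (21, 39), (26, 45), (27, 32)])
Read results in order: ['NONE', '15', '15', '15', '35', '60', '10', '43', '15', '34', '15', '42']
NONE count = 1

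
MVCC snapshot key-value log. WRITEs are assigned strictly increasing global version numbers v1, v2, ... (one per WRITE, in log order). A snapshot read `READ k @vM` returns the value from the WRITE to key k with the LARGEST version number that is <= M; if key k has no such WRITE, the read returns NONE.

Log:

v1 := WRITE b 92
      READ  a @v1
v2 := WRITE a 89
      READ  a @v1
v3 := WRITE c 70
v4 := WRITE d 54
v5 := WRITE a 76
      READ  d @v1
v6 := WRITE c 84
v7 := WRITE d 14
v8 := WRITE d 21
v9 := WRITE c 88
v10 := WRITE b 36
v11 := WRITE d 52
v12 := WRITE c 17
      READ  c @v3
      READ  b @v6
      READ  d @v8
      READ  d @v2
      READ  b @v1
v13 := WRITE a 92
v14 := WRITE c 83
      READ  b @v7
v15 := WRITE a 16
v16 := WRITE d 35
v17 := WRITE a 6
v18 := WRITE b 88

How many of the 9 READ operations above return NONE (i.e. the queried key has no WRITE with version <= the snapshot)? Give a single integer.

Answer: 4

Derivation:
v1: WRITE b=92  (b history now [(1, 92)])
READ a @v1: history=[] -> no version <= 1 -> NONE
v2: WRITE a=89  (a history now [(2, 89)])
READ a @v1: history=[(2, 89)] -> no version <= 1 -> NONE
v3: WRITE c=70  (c history now [(3, 70)])
v4: WRITE d=54  (d history now [(4, 54)])
v5: WRITE a=76  (a history now [(2, 89), (5, 76)])
READ d @v1: history=[(4, 54)] -> no version <= 1 -> NONE
v6: WRITE c=84  (c history now [(3, 70), (6, 84)])
v7: WRITE d=14  (d history now [(4, 54), (7, 14)])
v8: WRITE d=21  (d history now [(4, 54), (7, 14), (8, 21)])
v9: WRITE c=88  (c history now [(3, 70), (6, 84), (9, 88)])
v10: WRITE b=36  (b history now [(1, 92), (10, 36)])
v11: WRITE d=52  (d history now [(4, 54), (7, 14), (8, 21), (11, 52)])
v12: WRITE c=17  (c history now [(3, 70), (6, 84), (9, 88), (12, 17)])
READ c @v3: history=[(3, 70), (6, 84), (9, 88), (12, 17)] -> pick v3 -> 70
READ b @v6: history=[(1, 92), (10, 36)] -> pick v1 -> 92
READ d @v8: history=[(4, 54), (7, 14), (8, 21), (11, 52)] -> pick v8 -> 21
READ d @v2: history=[(4, 54), (7, 14), (8, 21), (11, 52)] -> no version <= 2 -> NONE
READ b @v1: history=[(1, 92), (10, 36)] -> pick v1 -> 92
v13: WRITE a=92  (a history now [(2, 89), (5, 76), (13, 92)])
v14: WRITE c=83  (c history now [(3, 70), (6, 84), (9, 88), (12, 17), (14, 83)])
READ b @v7: history=[(1, 92), (10, 36)] -> pick v1 -> 92
v15: WRITE a=16  (a history now [(2, 89), (5, 76), (13, 92), (15, 16)])
v16: WRITE d=35  (d history now [(4, 54), (7, 14), (8, 21), (11, 52), (16, 35)])
v17: WRITE a=6  (a history now [(2, 89), (5, 76), (13, 92), (15, 16), (17, 6)])
v18: WRITE b=88  (b history now [(1, 92), (10, 36), (18, 88)])
Read results in order: ['NONE', 'NONE', 'NONE', '70', '92', '21', 'NONE', '92', '92']
NONE count = 4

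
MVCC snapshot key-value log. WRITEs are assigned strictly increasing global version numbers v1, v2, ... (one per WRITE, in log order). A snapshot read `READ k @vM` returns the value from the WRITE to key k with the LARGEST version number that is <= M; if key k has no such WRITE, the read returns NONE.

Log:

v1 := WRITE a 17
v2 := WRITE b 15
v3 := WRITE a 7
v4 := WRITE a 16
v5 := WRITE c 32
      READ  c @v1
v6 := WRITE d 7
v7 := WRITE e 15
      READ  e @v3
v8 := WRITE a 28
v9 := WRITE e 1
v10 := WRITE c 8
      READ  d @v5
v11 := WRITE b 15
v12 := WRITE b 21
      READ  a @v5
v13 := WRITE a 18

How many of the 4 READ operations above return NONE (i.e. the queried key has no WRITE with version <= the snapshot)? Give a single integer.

Answer: 3

Derivation:
v1: WRITE a=17  (a history now [(1, 17)])
v2: WRITE b=15  (b history now [(2, 15)])
v3: WRITE a=7  (a history now [(1, 17), (3, 7)])
v4: WRITE a=16  (a history now [(1, 17), (3, 7), (4, 16)])
v5: WRITE c=32  (c history now [(5, 32)])
READ c @v1: history=[(5, 32)] -> no version <= 1 -> NONE
v6: WRITE d=7  (d history now [(6, 7)])
v7: WRITE e=15  (e history now [(7, 15)])
READ e @v3: history=[(7, 15)] -> no version <= 3 -> NONE
v8: WRITE a=28  (a history now [(1, 17), (3, 7), (4, 16), (8, 28)])
v9: WRITE e=1  (e history now [(7, 15), (9, 1)])
v10: WRITE c=8  (c history now [(5, 32), (10, 8)])
READ d @v5: history=[(6, 7)] -> no version <= 5 -> NONE
v11: WRITE b=15  (b history now [(2, 15), (11, 15)])
v12: WRITE b=21  (b history now [(2, 15), (11, 15), (12, 21)])
READ a @v5: history=[(1, 17), (3, 7), (4, 16), (8, 28)] -> pick v4 -> 16
v13: WRITE a=18  (a history now [(1, 17), (3, 7), (4, 16), (8, 28), (13, 18)])
Read results in order: ['NONE', 'NONE', 'NONE', '16']
NONE count = 3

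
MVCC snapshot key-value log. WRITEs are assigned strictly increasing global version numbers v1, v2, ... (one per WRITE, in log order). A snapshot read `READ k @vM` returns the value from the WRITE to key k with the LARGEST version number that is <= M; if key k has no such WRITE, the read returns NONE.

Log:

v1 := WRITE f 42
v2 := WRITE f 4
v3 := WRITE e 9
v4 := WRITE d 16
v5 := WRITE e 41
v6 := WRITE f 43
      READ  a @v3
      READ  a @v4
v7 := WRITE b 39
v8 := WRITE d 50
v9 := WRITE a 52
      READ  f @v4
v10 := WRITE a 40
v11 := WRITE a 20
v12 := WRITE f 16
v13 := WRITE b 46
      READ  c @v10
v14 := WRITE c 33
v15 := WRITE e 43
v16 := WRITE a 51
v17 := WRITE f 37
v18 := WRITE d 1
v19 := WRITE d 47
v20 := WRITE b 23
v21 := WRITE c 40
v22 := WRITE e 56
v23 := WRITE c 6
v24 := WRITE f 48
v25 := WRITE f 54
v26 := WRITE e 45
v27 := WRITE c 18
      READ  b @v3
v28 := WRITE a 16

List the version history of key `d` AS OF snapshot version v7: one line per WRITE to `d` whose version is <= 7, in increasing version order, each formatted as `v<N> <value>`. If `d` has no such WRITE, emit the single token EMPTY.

Scan writes for key=d with version <= 7:
  v1 WRITE f 42 -> skip
  v2 WRITE f 4 -> skip
  v3 WRITE e 9 -> skip
  v4 WRITE d 16 -> keep
  v5 WRITE e 41 -> skip
  v6 WRITE f 43 -> skip
  v7 WRITE b 39 -> skip
  v8 WRITE d 50 -> drop (> snap)
  v9 WRITE a 52 -> skip
  v10 WRITE a 40 -> skip
  v11 WRITE a 20 -> skip
  v12 WRITE f 16 -> skip
  v13 WRITE b 46 -> skip
  v14 WRITE c 33 -> skip
  v15 WRITE e 43 -> skip
  v16 WRITE a 51 -> skip
  v17 WRITE f 37 -> skip
  v18 WRITE d 1 -> drop (> snap)
  v19 WRITE d 47 -> drop (> snap)
  v20 WRITE b 23 -> skip
  v21 WRITE c 40 -> skip
  v22 WRITE e 56 -> skip
  v23 WRITE c 6 -> skip
  v24 WRITE f 48 -> skip
  v25 WRITE f 54 -> skip
  v26 WRITE e 45 -> skip
  v27 WRITE c 18 -> skip
  v28 WRITE a 16 -> skip
Collected: [(4, 16)]

Answer: v4 16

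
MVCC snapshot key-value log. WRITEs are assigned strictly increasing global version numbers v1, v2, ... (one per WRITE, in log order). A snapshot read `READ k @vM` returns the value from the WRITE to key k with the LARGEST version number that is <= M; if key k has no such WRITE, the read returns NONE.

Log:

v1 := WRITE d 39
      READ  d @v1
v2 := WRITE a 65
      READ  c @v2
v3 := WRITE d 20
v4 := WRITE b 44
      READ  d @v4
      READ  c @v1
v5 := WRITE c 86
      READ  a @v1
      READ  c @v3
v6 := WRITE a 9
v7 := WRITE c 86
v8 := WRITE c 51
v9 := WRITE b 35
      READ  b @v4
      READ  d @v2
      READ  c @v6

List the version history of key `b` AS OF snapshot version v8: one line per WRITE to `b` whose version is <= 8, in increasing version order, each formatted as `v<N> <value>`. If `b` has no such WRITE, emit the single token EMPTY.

Scan writes for key=b with version <= 8:
  v1 WRITE d 39 -> skip
  v2 WRITE a 65 -> skip
  v3 WRITE d 20 -> skip
  v4 WRITE b 44 -> keep
  v5 WRITE c 86 -> skip
  v6 WRITE a 9 -> skip
  v7 WRITE c 86 -> skip
  v8 WRITE c 51 -> skip
  v9 WRITE b 35 -> drop (> snap)
Collected: [(4, 44)]

Answer: v4 44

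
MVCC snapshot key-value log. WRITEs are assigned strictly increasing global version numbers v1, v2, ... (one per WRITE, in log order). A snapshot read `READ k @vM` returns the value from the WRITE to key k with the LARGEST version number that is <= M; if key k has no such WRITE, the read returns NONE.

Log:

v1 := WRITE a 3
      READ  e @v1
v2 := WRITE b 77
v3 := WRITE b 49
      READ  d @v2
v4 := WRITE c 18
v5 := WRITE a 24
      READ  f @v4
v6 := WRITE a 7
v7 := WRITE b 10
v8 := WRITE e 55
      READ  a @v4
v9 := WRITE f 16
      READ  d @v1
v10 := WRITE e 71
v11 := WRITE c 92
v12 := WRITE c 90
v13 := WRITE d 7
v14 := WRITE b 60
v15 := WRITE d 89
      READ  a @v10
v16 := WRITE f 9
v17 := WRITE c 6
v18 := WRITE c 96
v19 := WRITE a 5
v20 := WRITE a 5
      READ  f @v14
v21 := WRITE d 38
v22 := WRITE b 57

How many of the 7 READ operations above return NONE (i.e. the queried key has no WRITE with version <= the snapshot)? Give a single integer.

v1: WRITE a=3  (a history now [(1, 3)])
READ e @v1: history=[] -> no version <= 1 -> NONE
v2: WRITE b=77  (b history now [(2, 77)])
v3: WRITE b=49  (b history now [(2, 77), (3, 49)])
READ d @v2: history=[] -> no version <= 2 -> NONE
v4: WRITE c=18  (c history now [(4, 18)])
v5: WRITE a=24  (a history now [(1, 3), (5, 24)])
READ f @v4: history=[] -> no version <= 4 -> NONE
v6: WRITE a=7  (a history now [(1, 3), (5, 24), (6, 7)])
v7: WRITE b=10  (b history now [(2, 77), (3, 49), (7, 10)])
v8: WRITE e=55  (e history now [(8, 55)])
READ a @v4: history=[(1, 3), (5, 24), (6, 7)] -> pick v1 -> 3
v9: WRITE f=16  (f history now [(9, 16)])
READ d @v1: history=[] -> no version <= 1 -> NONE
v10: WRITE e=71  (e history now [(8, 55), (10, 71)])
v11: WRITE c=92  (c history now [(4, 18), (11, 92)])
v12: WRITE c=90  (c history now [(4, 18), (11, 92), (12, 90)])
v13: WRITE d=7  (d history now [(13, 7)])
v14: WRITE b=60  (b history now [(2, 77), (3, 49), (7, 10), (14, 60)])
v15: WRITE d=89  (d history now [(13, 7), (15, 89)])
READ a @v10: history=[(1, 3), (5, 24), (6, 7)] -> pick v6 -> 7
v16: WRITE f=9  (f history now [(9, 16), (16, 9)])
v17: WRITE c=6  (c history now [(4, 18), (11, 92), (12, 90), (17, 6)])
v18: WRITE c=96  (c history now [(4, 18), (11, 92), (12, 90), (17, 6), (18, 96)])
v19: WRITE a=5  (a history now [(1, 3), (5, 24), (6, 7), (19, 5)])
v20: WRITE a=5  (a history now [(1, 3), (5, 24), (6, 7), (19, 5), (20, 5)])
READ f @v14: history=[(9, 16), (16, 9)] -> pick v9 -> 16
v21: WRITE d=38  (d history now [(13, 7), (15, 89), (21, 38)])
v22: WRITE b=57  (b history now [(2, 77), (3, 49), (7, 10), (14, 60), (22, 57)])
Read results in order: ['NONE', 'NONE', 'NONE', '3', 'NONE', '7', '16']
NONE count = 4

Answer: 4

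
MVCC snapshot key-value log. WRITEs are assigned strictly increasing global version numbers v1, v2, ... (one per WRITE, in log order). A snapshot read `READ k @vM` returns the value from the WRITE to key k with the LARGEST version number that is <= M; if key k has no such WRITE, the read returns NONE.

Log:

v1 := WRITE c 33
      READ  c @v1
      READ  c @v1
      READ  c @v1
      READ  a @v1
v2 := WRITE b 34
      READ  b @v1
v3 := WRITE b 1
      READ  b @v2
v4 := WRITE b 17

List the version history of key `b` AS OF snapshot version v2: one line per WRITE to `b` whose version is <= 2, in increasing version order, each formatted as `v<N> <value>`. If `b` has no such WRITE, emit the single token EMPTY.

Answer: v2 34

Derivation:
Scan writes for key=b with version <= 2:
  v1 WRITE c 33 -> skip
  v2 WRITE b 34 -> keep
  v3 WRITE b 1 -> drop (> snap)
  v4 WRITE b 17 -> drop (> snap)
Collected: [(2, 34)]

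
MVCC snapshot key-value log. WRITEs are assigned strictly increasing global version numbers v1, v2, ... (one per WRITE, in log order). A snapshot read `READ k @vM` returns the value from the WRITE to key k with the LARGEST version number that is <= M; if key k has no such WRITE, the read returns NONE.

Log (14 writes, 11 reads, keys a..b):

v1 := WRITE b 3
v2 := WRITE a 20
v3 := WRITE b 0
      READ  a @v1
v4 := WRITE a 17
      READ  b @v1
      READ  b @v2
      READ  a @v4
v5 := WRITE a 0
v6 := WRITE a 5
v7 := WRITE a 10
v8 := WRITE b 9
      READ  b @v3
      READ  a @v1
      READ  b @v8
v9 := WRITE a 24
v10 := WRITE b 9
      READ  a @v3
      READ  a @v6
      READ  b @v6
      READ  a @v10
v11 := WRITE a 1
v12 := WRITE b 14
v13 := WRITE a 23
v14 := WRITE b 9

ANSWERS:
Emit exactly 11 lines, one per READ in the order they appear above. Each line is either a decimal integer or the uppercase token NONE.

v1: WRITE b=3  (b history now [(1, 3)])
v2: WRITE a=20  (a history now [(2, 20)])
v3: WRITE b=0  (b history now [(1, 3), (3, 0)])
READ a @v1: history=[(2, 20)] -> no version <= 1 -> NONE
v4: WRITE a=17  (a history now [(2, 20), (4, 17)])
READ b @v1: history=[(1, 3), (3, 0)] -> pick v1 -> 3
READ b @v2: history=[(1, 3), (3, 0)] -> pick v1 -> 3
READ a @v4: history=[(2, 20), (4, 17)] -> pick v4 -> 17
v5: WRITE a=0  (a history now [(2, 20), (4, 17), (5, 0)])
v6: WRITE a=5  (a history now [(2, 20), (4, 17), (5, 0), (6, 5)])
v7: WRITE a=10  (a history now [(2, 20), (4, 17), (5, 0), (6, 5), (7, 10)])
v8: WRITE b=9  (b history now [(1, 3), (3, 0), (8, 9)])
READ b @v3: history=[(1, 3), (3, 0), (8, 9)] -> pick v3 -> 0
READ a @v1: history=[(2, 20), (4, 17), (5, 0), (6, 5), (7, 10)] -> no version <= 1 -> NONE
READ b @v8: history=[(1, 3), (3, 0), (8, 9)] -> pick v8 -> 9
v9: WRITE a=24  (a history now [(2, 20), (4, 17), (5, 0), (6, 5), (7, 10), (9, 24)])
v10: WRITE b=9  (b history now [(1, 3), (3, 0), (8, 9), (10, 9)])
READ a @v3: history=[(2, 20), (4, 17), (5, 0), (6, 5), (7, 10), (9, 24)] -> pick v2 -> 20
READ a @v6: history=[(2, 20), (4, 17), (5, 0), (6, 5), (7, 10), (9, 24)] -> pick v6 -> 5
READ b @v6: history=[(1, 3), (3, 0), (8, 9), (10, 9)] -> pick v3 -> 0
READ a @v10: history=[(2, 20), (4, 17), (5, 0), (6, 5), (7, 10), (9, 24)] -> pick v9 -> 24
v11: WRITE a=1  (a history now [(2, 20), (4, 17), (5, 0), (6, 5), (7, 10), (9, 24), (11, 1)])
v12: WRITE b=14  (b history now [(1, 3), (3, 0), (8, 9), (10, 9), (12, 14)])
v13: WRITE a=23  (a history now [(2, 20), (4, 17), (5, 0), (6, 5), (7, 10), (9, 24), (11, 1), (13, 23)])
v14: WRITE b=9  (b history now [(1, 3), (3, 0), (8, 9), (10, 9), (12, 14), (14, 9)])

Answer: NONE
3
3
17
0
NONE
9
20
5
0
24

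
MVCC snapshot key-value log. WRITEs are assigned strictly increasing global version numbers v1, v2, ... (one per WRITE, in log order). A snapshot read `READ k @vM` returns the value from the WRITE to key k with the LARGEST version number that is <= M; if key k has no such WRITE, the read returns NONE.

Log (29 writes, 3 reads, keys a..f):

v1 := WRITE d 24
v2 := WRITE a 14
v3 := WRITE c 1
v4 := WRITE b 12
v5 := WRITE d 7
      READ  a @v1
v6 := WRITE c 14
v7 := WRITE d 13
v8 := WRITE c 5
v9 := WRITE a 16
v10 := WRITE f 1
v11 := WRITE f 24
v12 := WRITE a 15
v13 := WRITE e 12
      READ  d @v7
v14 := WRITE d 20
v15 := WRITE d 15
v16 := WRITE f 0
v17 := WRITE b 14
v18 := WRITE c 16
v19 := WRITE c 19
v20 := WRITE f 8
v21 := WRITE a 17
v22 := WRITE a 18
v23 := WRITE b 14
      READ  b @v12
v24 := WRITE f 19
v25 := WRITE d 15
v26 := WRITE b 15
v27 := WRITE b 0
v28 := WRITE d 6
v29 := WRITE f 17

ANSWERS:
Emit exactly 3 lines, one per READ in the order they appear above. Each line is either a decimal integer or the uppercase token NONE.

v1: WRITE d=24  (d history now [(1, 24)])
v2: WRITE a=14  (a history now [(2, 14)])
v3: WRITE c=1  (c history now [(3, 1)])
v4: WRITE b=12  (b history now [(4, 12)])
v5: WRITE d=7  (d history now [(1, 24), (5, 7)])
READ a @v1: history=[(2, 14)] -> no version <= 1 -> NONE
v6: WRITE c=14  (c history now [(3, 1), (6, 14)])
v7: WRITE d=13  (d history now [(1, 24), (5, 7), (7, 13)])
v8: WRITE c=5  (c history now [(3, 1), (6, 14), (8, 5)])
v9: WRITE a=16  (a history now [(2, 14), (9, 16)])
v10: WRITE f=1  (f history now [(10, 1)])
v11: WRITE f=24  (f history now [(10, 1), (11, 24)])
v12: WRITE a=15  (a history now [(2, 14), (9, 16), (12, 15)])
v13: WRITE e=12  (e history now [(13, 12)])
READ d @v7: history=[(1, 24), (5, 7), (7, 13)] -> pick v7 -> 13
v14: WRITE d=20  (d history now [(1, 24), (5, 7), (7, 13), (14, 20)])
v15: WRITE d=15  (d history now [(1, 24), (5, 7), (7, 13), (14, 20), (15, 15)])
v16: WRITE f=0  (f history now [(10, 1), (11, 24), (16, 0)])
v17: WRITE b=14  (b history now [(4, 12), (17, 14)])
v18: WRITE c=16  (c history now [(3, 1), (6, 14), (8, 5), (18, 16)])
v19: WRITE c=19  (c history now [(3, 1), (6, 14), (8, 5), (18, 16), (19, 19)])
v20: WRITE f=8  (f history now [(10, 1), (11, 24), (16, 0), (20, 8)])
v21: WRITE a=17  (a history now [(2, 14), (9, 16), (12, 15), (21, 17)])
v22: WRITE a=18  (a history now [(2, 14), (9, 16), (12, 15), (21, 17), (22, 18)])
v23: WRITE b=14  (b history now [(4, 12), (17, 14), (23, 14)])
READ b @v12: history=[(4, 12), (17, 14), (23, 14)] -> pick v4 -> 12
v24: WRITE f=19  (f history now [(10, 1), (11, 24), (16, 0), (20, 8), (24, 19)])
v25: WRITE d=15  (d history now [(1, 24), (5, 7), (7, 13), (14, 20), (15, 15), (25, 15)])
v26: WRITE b=15  (b history now [(4, 12), (17, 14), (23, 14), (26, 15)])
v27: WRITE b=0  (b history now [(4, 12), (17, 14), (23, 14), (26, 15), (27, 0)])
v28: WRITE d=6  (d history now [(1, 24), (5, 7), (7, 13), (14, 20), (15, 15), (25, 15), (28, 6)])
v29: WRITE f=17  (f history now [(10, 1), (11, 24), (16, 0), (20, 8), (24, 19), (29, 17)])

Answer: NONE
13
12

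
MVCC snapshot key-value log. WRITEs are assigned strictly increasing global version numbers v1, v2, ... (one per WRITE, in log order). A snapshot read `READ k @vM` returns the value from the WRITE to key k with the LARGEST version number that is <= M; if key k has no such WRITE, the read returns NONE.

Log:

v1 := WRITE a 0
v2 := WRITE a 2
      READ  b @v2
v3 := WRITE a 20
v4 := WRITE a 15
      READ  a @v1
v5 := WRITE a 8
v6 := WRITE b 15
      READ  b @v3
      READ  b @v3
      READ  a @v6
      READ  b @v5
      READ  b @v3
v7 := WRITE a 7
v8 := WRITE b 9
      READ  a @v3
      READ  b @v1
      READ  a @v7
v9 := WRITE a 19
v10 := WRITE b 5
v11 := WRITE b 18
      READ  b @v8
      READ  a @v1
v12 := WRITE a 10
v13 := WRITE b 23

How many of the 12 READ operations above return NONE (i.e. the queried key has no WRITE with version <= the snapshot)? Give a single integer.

v1: WRITE a=0  (a history now [(1, 0)])
v2: WRITE a=2  (a history now [(1, 0), (2, 2)])
READ b @v2: history=[] -> no version <= 2 -> NONE
v3: WRITE a=20  (a history now [(1, 0), (2, 2), (3, 20)])
v4: WRITE a=15  (a history now [(1, 0), (2, 2), (3, 20), (4, 15)])
READ a @v1: history=[(1, 0), (2, 2), (3, 20), (4, 15)] -> pick v1 -> 0
v5: WRITE a=8  (a history now [(1, 0), (2, 2), (3, 20), (4, 15), (5, 8)])
v6: WRITE b=15  (b history now [(6, 15)])
READ b @v3: history=[(6, 15)] -> no version <= 3 -> NONE
READ b @v3: history=[(6, 15)] -> no version <= 3 -> NONE
READ a @v6: history=[(1, 0), (2, 2), (3, 20), (4, 15), (5, 8)] -> pick v5 -> 8
READ b @v5: history=[(6, 15)] -> no version <= 5 -> NONE
READ b @v3: history=[(6, 15)] -> no version <= 3 -> NONE
v7: WRITE a=7  (a history now [(1, 0), (2, 2), (3, 20), (4, 15), (5, 8), (7, 7)])
v8: WRITE b=9  (b history now [(6, 15), (8, 9)])
READ a @v3: history=[(1, 0), (2, 2), (3, 20), (4, 15), (5, 8), (7, 7)] -> pick v3 -> 20
READ b @v1: history=[(6, 15), (8, 9)] -> no version <= 1 -> NONE
READ a @v7: history=[(1, 0), (2, 2), (3, 20), (4, 15), (5, 8), (7, 7)] -> pick v7 -> 7
v9: WRITE a=19  (a history now [(1, 0), (2, 2), (3, 20), (4, 15), (5, 8), (7, 7), (9, 19)])
v10: WRITE b=5  (b history now [(6, 15), (8, 9), (10, 5)])
v11: WRITE b=18  (b history now [(6, 15), (8, 9), (10, 5), (11, 18)])
READ b @v8: history=[(6, 15), (8, 9), (10, 5), (11, 18)] -> pick v8 -> 9
READ a @v1: history=[(1, 0), (2, 2), (3, 20), (4, 15), (5, 8), (7, 7), (9, 19)] -> pick v1 -> 0
v12: WRITE a=10  (a history now [(1, 0), (2, 2), (3, 20), (4, 15), (5, 8), (7, 7), (9, 19), (12, 10)])
v13: WRITE b=23  (b history now [(6, 15), (8, 9), (10, 5), (11, 18), (13, 23)])
Read results in order: ['NONE', '0', 'NONE', 'NONE', '8', 'NONE', 'NONE', '20', 'NONE', '7', '9', '0']
NONE count = 6

Answer: 6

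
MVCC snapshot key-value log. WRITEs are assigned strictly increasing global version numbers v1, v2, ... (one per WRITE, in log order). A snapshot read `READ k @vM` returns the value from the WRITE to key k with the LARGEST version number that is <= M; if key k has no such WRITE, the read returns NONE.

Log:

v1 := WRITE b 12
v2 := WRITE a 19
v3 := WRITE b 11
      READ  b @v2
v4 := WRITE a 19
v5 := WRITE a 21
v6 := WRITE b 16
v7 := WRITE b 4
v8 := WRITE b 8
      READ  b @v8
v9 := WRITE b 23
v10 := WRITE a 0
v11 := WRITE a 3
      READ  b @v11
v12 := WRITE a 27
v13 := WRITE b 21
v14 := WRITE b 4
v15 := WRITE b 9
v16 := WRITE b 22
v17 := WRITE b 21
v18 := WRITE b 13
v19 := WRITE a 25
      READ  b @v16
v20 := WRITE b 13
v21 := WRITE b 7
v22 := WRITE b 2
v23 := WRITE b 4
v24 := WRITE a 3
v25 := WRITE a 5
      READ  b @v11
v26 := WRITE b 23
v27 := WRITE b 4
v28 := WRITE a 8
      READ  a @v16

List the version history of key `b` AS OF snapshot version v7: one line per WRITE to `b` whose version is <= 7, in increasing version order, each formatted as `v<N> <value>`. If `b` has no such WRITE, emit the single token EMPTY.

Scan writes for key=b with version <= 7:
  v1 WRITE b 12 -> keep
  v2 WRITE a 19 -> skip
  v3 WRITE b 11 -> keep
  v4 WRITE a 19 -> skip
  v5 WRITE a 21 -> skip
  v6 WRITE b 16 -> keep
  v7 WRITE b 4 -> keep
  v8 WRITE b 8 -> drop (> snap)
  v9 WRITE b 23 -> drop (> snap)
  v10 WRITE a 0 -> skip
  v11 WRITE a 3 -> skip
  v12 WRITE a 27 -> skip
  v13 WRITE b 21 -> drop (> snap)
  v14 WRITE b 4 -> drop (> snap)
  v15 WRITE b 9 -> drop (> snap)
  v16 WRITE b 22 -> drop (> snap)
  v17 WRITE b 21 -> drop (> snap)
  v18 WRITE b 13 -> drop (> snap)
  v19 WRITE a 25 -> skip
  v20 WRITE b 13 -> drop (> snap)
  v21 WRITE b 7 -> drop (> snap)
  v22 WRITE b 2 -> drop (> snap)
  v23 WRITE b 4 -> drop (> snap)
  v24 WRITE a 3 -> skip
  v25 WRITE a 5 -> skip
  v26 WRITE b 23 -> drop (> snap)
  v27 WRITE b 4 -> drop (> snap)
  v28 WRITE a 8 -> skip
Collected: [(1, 12), (3, 11), (6, 16), (7, 4)]

Answer: v1 12
v3 11
v6 16
v7 4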